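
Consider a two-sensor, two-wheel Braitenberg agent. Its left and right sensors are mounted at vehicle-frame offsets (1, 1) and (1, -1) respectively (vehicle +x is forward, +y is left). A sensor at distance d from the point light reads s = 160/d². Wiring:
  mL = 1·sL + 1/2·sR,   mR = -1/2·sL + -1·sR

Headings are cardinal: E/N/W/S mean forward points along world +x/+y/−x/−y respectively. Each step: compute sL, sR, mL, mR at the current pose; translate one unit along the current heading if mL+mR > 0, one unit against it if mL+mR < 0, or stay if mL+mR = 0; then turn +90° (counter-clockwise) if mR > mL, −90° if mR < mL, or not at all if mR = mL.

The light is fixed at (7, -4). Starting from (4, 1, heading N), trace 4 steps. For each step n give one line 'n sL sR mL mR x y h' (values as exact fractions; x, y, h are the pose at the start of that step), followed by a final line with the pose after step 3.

n=0: pose=(4,1,N); sL=40/13, sR=4; mL=66/13, mR=-72/13; mL+mR=-6/13 → advance -1; mR−mL=-138/13 → turn -1·90°
n=1: pose=(4,0,E); sL=160/29, sR=160/13; mL=4400/377, mR=-5680/377; mL+mR=-1280/377 → advance -1; mR−mL=-10080/377 → turn -1·90°
n=2: pose=(3,0,S); sL=80/9, sR=80/17; mL=1720/153, mR=-1400/153; mL+mR=320/153 → advance +1; mR−mL=-1040/51 → turn -1·90°
n=3: pose=(3,-1,W); sL=160/29, sR=160/41; mL=8880/1189, mR=-7920/1189; mL+mR=960/1189 → advance +1; mR−mL=-16800/1189 → turn -1·90°

0 40/13 4 66/13 -72/13 4 1 N
1 160/29 160/13 4400/377 -5680/377 4 0 E
2 80/9 80/17 1720/153 -1400/153 3 0 S
3 160/29 160/41 8880/1189 -7920/1189 3 -1 W
final 2 -1 N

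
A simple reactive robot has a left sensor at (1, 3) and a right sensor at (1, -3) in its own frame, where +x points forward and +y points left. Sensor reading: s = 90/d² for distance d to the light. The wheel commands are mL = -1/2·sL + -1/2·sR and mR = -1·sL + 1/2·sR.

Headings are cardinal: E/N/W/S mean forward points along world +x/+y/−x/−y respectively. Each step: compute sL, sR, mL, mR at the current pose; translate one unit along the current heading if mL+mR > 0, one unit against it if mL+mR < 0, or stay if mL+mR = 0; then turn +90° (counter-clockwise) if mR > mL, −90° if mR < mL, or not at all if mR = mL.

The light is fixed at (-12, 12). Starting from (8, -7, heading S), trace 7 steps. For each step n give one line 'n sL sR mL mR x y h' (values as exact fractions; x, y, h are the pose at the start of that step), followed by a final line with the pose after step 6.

n=0: pose=(8,-7,S); sL=90/929, sR=90/689; mL=-72810/640081, mR=-20205/640081; mL+mR=-135/929 → advance -1; mR−mL=52605/640081 → turn +1·90°
n=1: pose=(8,-6,E); sL=5/37, sR=5/49; mL=-215/1813, mR=-305/3626; mL+mR=-15/74 → advance -1; mR−mL=125/3626 → turn +1·90°
n=2: pose=(7,-6,N); sL=18/109, sR=90/773; mL=-11862/84257, mR=-9009/84257; mL+mR=-27/109 → advance -1; mR−mL=2853/84257 → turn +1·90°
n=3: pose=(7,-7,W); sL=45/404, sR=9/58; mL=-3123/23432, mR=-99/2929; mL+mR=-135/808 → advance -1; mR−mL=2331/23432 → turn +1·90°
n=4: pose=(8,-7,S); sL=90/929, sR=90/689; mL=-72810/640081, mR=-20205/640081; mL+mR=-135/929 → advance -1; mR−mL=52605/640081 → turn +1·90°
n=5: pose=(8,-6,E); sL=5/37, sR=5/49; mL=-215/1813, mR=-305/3626; mL+mR=-15/74 → advance -1; mR−mL=125/3626 → turn +1·90°
n=6: pose=(7,-6,N); sL=18/109, sR=90/773; mL=-11862/84257, mR=-9009/84257; mL+mR=-27/109 → advance -1; mR−mL=2853/84257 → turn +1·90°

0 90/929 90/689 -72810/640081 -20205/640081 8 -7 S
1 5/37 5/49 -215/1813 -305/3626 8 -6 E
2 18/109 90/773 -11862/84257 -9009/84257 7 -6 N
3 45/404 9/58 -3123/23432 -99/2929 7 -7 W
4 90/929 90/689 -72810/640081 -20205/640081 8 -7 S
5 5/37 5/49 -215/1813 -305/3626 8 -6 E
6 18/109 90/773 -11862/84257 -9009/84257 7 -6 N
final 7 -7 W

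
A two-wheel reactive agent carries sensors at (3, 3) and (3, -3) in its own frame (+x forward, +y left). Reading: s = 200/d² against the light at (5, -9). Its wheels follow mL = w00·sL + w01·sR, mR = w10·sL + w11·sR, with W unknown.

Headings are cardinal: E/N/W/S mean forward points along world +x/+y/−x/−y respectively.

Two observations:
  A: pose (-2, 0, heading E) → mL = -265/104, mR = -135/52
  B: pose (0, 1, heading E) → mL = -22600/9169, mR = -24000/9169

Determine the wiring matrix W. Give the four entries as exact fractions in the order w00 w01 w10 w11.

-1/2 -1/2 1 -1

obs A: pose=(-2,0,E) → sL=5/4, sR=50/13, mL=-265/104, mR=-135/52
obs B: pose=(0,1,E) → sL=200/173, sR=200/53, mL=-22600/9169, mR=-24000/9169
sensor matrix S = [[5/4, 50/13], [200/173, 200/53]]; det S = 32250/119197
solve [mL_A; mL_B] = S·[w00; w01] and [mR_A; mR_B] = S·[w10; w11]:
  w00 = -1/2, w01 = -1/2, w10 = 1, w11 = -1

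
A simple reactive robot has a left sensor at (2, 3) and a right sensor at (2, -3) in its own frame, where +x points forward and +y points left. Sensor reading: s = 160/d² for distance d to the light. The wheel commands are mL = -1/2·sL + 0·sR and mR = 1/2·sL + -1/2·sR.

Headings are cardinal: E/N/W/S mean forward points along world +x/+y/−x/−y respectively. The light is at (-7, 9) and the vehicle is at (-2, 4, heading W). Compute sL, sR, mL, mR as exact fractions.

160/73 160/13 -80/73 -4800/949

left sensor world pos  = (-4, 1); dL² = 73
right sensor world pos = (-4, 7); dR² = 13
sL = 160/73 = 160/73
sR = 160/13 = 160/13
mL = -1/2·sL + 0·sR = -80/73
mR = 1/2·sL + -1/2·sR = -4800/949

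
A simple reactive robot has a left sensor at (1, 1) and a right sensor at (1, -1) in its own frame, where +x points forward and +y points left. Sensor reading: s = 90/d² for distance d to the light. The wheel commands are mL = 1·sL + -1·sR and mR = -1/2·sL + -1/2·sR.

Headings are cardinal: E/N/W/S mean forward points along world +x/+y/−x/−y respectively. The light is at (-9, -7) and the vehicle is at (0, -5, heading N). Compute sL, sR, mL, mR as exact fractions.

left sensor world pos  = (-1, -4); dL² = 73
right sensor world pos = (1, -4); dR² = 109
sL = 90/73 = 90/73
sR = 90/109 = 90/109
mL = 1·sL + -1·sR = 3240/7957
mR = -1/2·sL + -1/2·sR = -8190/7957

90/73 90/109 3240/7957 -8190/7957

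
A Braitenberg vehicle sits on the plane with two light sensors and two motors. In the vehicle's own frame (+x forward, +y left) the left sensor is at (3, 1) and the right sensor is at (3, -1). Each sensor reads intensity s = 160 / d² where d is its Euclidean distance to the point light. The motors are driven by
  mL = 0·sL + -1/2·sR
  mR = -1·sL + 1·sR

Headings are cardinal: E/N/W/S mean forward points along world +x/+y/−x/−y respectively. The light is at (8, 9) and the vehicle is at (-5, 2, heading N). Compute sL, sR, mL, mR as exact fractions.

left sensor world pos  = (-6, 5); dL² = 212
right sensor world pos = (-4, 5); dR² = 160
sL = 160/212 = 40/53
sR = 160/160 = 1
mL = 0·sL + -1/2·sR = -1/2
mR = -1·sL + 1·sR = 13/53

40/53 1 -1/2 13/53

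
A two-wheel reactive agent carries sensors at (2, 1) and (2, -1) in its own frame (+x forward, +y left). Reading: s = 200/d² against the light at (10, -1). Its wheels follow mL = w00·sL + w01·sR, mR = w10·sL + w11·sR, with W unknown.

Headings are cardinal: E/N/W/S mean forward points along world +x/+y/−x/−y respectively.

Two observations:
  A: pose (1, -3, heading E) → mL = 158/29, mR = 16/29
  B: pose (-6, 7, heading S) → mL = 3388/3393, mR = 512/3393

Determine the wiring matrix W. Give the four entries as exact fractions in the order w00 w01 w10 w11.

1/2 1 1 -1

obs A: pose=(1,-3,E) → sL=4, sR=100/29, mL=158/29, mR=16/29
obs B: pose=(-6,7,S) → sL=200/261, sR=8/13, mL=3388/3393, mR=512/3393
sensor matrix S = [[4, 100/29], [200/261, 8/13]]; det S = -17792/98397
solve [mL_A; mL_B] = S·[w00; w01] and [mR_A; mR_B] = S·[w10; w11]:
  w00 = 1/2, w01 = 1, w10 = 1, w11 = -1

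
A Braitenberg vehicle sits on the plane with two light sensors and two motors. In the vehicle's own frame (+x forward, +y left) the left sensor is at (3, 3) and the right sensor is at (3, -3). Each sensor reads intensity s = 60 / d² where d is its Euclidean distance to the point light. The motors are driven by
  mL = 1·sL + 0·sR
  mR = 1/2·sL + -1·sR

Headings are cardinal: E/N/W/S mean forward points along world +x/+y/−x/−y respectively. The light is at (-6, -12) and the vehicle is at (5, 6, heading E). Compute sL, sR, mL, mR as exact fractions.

60/637 60/421 60/637 -25590/268177

left sensor world pos  = (8, 9); dL² = 637
right sensor world pos = (8, 3); dR² = 421
sL = 60/637 = 60/637
sR = 60/421 = 60/421
mL = 1·sL + 0·sR = 60/637
mR = 1/2·sL + -1·sR = -25590/268177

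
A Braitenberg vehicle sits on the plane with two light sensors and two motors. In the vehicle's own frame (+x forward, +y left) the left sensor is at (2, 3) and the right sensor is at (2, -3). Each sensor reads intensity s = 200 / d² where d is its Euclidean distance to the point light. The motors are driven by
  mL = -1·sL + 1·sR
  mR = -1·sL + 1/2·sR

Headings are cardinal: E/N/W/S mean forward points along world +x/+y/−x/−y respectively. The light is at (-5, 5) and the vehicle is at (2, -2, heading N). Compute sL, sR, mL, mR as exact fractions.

200/41 8/5 -672/205 -836/205

left sensor world pos  = (-1, 0); dL² = 41
right sensor world pos = (5, 0); dR² = 125
sL = 200/41 = 200/41
sR = 200/125 = 8/5
mL = -1·sL + 1·sR = -672/205
mR = -1·sL + 1/2·sR = -836/205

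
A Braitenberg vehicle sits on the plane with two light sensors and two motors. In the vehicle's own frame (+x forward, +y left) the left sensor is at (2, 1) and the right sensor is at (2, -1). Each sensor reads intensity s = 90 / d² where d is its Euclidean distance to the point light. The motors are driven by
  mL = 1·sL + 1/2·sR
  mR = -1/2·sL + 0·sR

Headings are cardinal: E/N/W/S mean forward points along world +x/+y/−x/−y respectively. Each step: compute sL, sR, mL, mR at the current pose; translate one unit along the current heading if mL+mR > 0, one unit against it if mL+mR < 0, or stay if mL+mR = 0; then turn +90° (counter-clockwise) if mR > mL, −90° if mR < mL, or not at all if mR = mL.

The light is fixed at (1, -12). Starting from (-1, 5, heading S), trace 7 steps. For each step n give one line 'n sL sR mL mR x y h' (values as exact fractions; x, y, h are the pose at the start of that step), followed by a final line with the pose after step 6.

n=0: pose=(-1,5,S); sL=45/113, sR=5/13; mL=1735/2938, mR=-45/226; mL+mR=575/1469 → advance +1; mR−mL=-1160/1469 → turn -1·90°
n=1: pose=(-1,4,W); sL=90/241, sR=18/61; mL=7659/14701, mR=-45/241; mL+mR=4914/14701 → advance +1; mR−mL=-10404/14701 → turn -1·90°
n=2: pose=(-2,4,N); sL=9/34, sR=45/164; mL=2241/5576, mR=-9/68; mL+mR=1503/5576 → advance +1; mR−mL=-2979/5576 → turn -1·90°
n=3: pose=(-2,5,E); sL=18/65, sR=90/257; mL=7551/16705, mR=-9/65; mL+mR=5238/16705 → advance +1; mR−mL=-9864/16705 → turn -1·90°
n=4: pose=(-1,5,S); sL=45/113, sR=5/13; mL=1735/2938, mR=-45/226; mL+mR=575/1469 → advance +1; mR−mL=-1160/1469 → turn -1·90°
n=5: pose=(-1,4,W); sL=90/241, sR=18/61; mL=7659/14701, mR=-45/241; mL+mR=4914/14701 → advance +1; mR−mL=-10404/14701 → turn -1·90°
n=6: pose=(-2,4,N); sL=9/34, sR=45/164; mL=2241/5576, mR=-9/68; mL+mR=1503/5576 → advance +1; mR−mL=-2979/5576 → turn -1·90°

0 45/113 5/13 1735/2938 -45/226 -1 5 S
1 90/241 18/61 7659/14701 -45/241 -1 4 W
2 9/34 45/164 2241/5576 -9/68 -2 4 N
3 18/65 90/257 7551/16705 -9/65 -2 5 E
4 45/113 5/13 1735/2938 -45/226 -1 5 S
5 90/241 18/61 7659/14701 -45/241 -1 4 W
6 9/34 45/164 2241/5576 -9/68 -2 4 N
final -2 5 E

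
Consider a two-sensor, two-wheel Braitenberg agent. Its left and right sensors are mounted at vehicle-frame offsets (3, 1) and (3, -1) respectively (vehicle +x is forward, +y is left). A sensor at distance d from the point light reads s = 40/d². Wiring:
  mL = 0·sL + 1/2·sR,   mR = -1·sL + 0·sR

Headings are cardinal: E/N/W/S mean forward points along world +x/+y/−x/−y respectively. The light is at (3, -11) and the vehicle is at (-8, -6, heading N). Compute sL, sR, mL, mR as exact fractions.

5/26 10/41 5/41 -5/26

left sensor world pos  = (-9, -3); dL² = 208
right sensor world pos = (-7, -3); dR² = 164
sL = 40/208 = 5/26
sR = 40/164 = 10/41
mL = 0·sL + 1/2·sR = 5/41
mR = -1·sL + 0·sR = -5/26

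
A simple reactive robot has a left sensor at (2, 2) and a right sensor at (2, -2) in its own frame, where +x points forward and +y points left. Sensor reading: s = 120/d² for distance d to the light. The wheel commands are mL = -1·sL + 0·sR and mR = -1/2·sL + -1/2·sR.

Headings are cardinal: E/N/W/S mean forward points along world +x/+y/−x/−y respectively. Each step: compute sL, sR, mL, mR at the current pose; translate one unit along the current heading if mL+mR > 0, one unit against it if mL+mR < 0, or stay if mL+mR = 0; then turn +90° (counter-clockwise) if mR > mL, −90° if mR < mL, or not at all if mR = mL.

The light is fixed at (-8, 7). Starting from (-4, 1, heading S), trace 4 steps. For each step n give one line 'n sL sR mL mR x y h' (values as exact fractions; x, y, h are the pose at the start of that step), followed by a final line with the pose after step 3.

n=0: pose=(-4,1,S); sL=6/5, sR=30/17; mL=-6/5, mR=-126/85; mL+mR=-228/85 → advance -1; mR−mL=-24/85 → turn -1·90°
n=1: pose=(-4,2,W); sL=120/53, sR=120/13; mL=-120/53, mR=-3960/689; mL+mR=-5520/689 → advance -1; mR−mL=-2400/689 → turn -1·90°
n=2: pose=(-3,2,N); sL=20/3, sR=60/29; mL=-20/3, mR=-380/87; mL+mR=-320/29 → advance -1; mR−mL=200/87 → turn +1·90°
n=3: pose=(-3,1,W); sL=120/73, sR=24/5; mL=-120/73, mR=-1176/365; mL+mR=-1776/365 → advance -1; mR−mL=-576/365 → turn -1·90°

0 6/5 30/17 -6/5 -126/85 -4 1 S
1 120/53 120/13 -120/53 -3960/689 -4 2 W
2 20/3 60/29 -20/3 -380/87 -3 2 N
3 120/73 24/5 -120/73 -1176/365 -3 1 W
final -2 1 N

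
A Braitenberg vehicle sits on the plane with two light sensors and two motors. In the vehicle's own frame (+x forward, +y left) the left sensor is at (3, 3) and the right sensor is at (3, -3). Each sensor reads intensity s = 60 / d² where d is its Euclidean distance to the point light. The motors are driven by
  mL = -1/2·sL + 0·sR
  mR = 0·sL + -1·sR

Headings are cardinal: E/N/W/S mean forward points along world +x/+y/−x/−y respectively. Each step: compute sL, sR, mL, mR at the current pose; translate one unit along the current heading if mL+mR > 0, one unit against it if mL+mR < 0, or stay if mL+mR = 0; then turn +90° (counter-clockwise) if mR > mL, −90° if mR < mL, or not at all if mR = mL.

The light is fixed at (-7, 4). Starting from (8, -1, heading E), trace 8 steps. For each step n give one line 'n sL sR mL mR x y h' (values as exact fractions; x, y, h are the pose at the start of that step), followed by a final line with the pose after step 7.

0 15/82 15/97 -15/164 -15/97 8 -1 E
1 60/353 12/37 -30/353 -12/37 7 -1 S
2 6/17 30/61 -3/17 -30/61 7 0 W
3 12/29 12/65 -6/29 -12/65 8 0 N
4 15/52 15/37 -15/104 -15/37 8 -1 W
5 60/173 12/73 -30/173 -12/73 9 -1 N
6 6/25 30/89 -3/25 -30/89 9 -2 W
7 12/41 60/409 -6/41 -60/409 10 -2 N
final 10 -3 E

n=0: pose=(8,-1,E); sL=15/82, sR=15/97; mL=-15/164, mR=-15/97; mL+mR=-3915/15908 → advance -1; mR−mL=-1005/15908 → turn -1·90°
n=1: pose=(7,-1,S); sL=60/353, sR=12/37; mL=-30/353, mR=-12/37; mL+mR=-5346/13061 → advance -1; mR−mL=-3126/13061 → turn -1·90°
n=2: pose=(7,0,W); sL=6/17, sR=30/61; mL=-3/17, mR=-30/61; mL+mR=-693/1037 → advance -1; mR−mL=-327/1037 → turn -1·90°
n=3: pose=(8,0,N); sL=12/29, sR=12/65; mL=-6/29, mR=-12/65; mL+mR=-738/1885 → advance -1; mR−mL=42/1885 → turn +1·90°
n=4: pose=(8,-1,W); sL=15/52, sR=15/37; mL=-15/104, mR=-15/37; mL+mR=-2115/3848 → advance -1; mR−mL=-1005/3848 → turn -1·90°
n=5: pose=(9,-1,N); sL=60/173, sR=12/73; mL=-30/173, mR=-12/73; mL+mR=-4266/12629 → advance -1; mR−mL=114/12629 → turn +1·90°
n=6: pose=(9,-2,W); sL=6/25, sR=30/89; mL=-3/25, mR=-30/89; mL+mR=-1017/2225 → advance -1; mR−mL=-483/2225 → turn -1·90°
n=7: pose=(10,-2,N); sL=12/41, sR=60/409; mL=-6/41, mR=-60/409; mL+mR=-4914/16769 → advance -1; mR−mL=-6/16769 → turn -1·90°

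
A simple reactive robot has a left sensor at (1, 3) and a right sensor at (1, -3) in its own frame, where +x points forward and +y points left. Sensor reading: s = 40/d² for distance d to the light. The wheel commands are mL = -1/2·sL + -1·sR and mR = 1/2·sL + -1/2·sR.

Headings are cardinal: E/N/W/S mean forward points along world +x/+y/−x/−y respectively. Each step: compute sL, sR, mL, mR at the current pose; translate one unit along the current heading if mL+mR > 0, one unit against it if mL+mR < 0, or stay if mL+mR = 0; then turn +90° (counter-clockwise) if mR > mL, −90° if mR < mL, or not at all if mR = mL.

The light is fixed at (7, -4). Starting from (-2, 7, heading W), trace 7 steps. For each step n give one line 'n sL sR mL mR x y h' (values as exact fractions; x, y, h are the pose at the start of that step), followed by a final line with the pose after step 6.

0 10/41 5/37 -390/1517 165/3034 -2 7 W
1 8/25 40/221 -1884/5525 384/5525 -1 7 S
2 20/137 4/13 -678/1781 -144/1781 -1 8 E
3 40/313 8/41 -3324/12833 -432/12833 -2 8 N
4 10/41 5/37 -390/1517 165/3034 -2 7 W
5 8/25 40/221 -1884/5525 384/5525 -1 7 S
6 20/137 4/13 -678/1781 -144/1781 -1 8 E
final -2 8 N

n=0: pose=(-2,7,W); sL=10/41, sR=5/37; mL=-390/1517, mR=165/3034; mL+mR=-15/74 → advance -1; mR−mL=945/3034 → turn +1·90°
n=1: pose=(-1,7,S); sL=8/25, sR=40/221; mL=-1884/5525, mR=384/5525; mL+mR=-60/221 → advance -1; mR−mL=2268/5525 → turn +1·90°
n=2: pose=(-1,8,E); sL=20/137, sR=4/13; mL=-678/1781, mR=-144/1781; mL+mR=-6/13 → advance -1; mR−mL=534/1781 → turn +1·90°
n=3: pose=(-2,8,N); sL=40/313, sR=8/41; mL=-3324/12833, mR=-432/12833; mL+mR=-12/41 → advance -1; mR−mL=2892/12833 → turn +1·90°
n=4: pose=(-2,7,W); sL=10/41, sR=5/37; mL=-390/1517, mR=165/3034; mL+mR=-15/74 → advance -1; mR−mL=945/3034 → turn +1·90°
n=5: pose=(-1,7,S); sL=8/25, sR=40/221; mL=-1884/5525, mR=384/5525; mL+mR=-60/221 → advance -1; mR−mL=2268/5525 → turn +1·90°
n=6: pose=(-1,8,E); sL=20/137, sR=4/13; mL=-678/1781, mR=-144/1781; mL+mR=-6/13 → advance -1; mR−mL=534/1781 → turn +1·90°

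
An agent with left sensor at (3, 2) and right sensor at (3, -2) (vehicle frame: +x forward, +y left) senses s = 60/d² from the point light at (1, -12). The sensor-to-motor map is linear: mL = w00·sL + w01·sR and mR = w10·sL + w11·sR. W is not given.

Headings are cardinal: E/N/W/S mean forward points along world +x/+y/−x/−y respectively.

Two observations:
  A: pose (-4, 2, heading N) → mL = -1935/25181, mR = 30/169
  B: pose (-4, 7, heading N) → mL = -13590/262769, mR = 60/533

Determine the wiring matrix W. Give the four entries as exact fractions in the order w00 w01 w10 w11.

obs A: pose=(-4,2,N) → sL=30/169, sR=30/149, mL=-1935/25181, mR=30/169
obs B: pose=(-4,7,N) → sL=60/533, sR=60/493, mL=-13590/262769, mR=60/533
sensor matrix S = [[30/169, 30/149], [60/533, 60/493]]; det S = -540000/508983553
solve [mL_A; mL_B] = S·[w00; w01] and [mR_A; mR_B] = S·[w10; w11]:
  w00 = -1, w01 = 1/2, w10 = 1, w11 = 0

-1 1/2 1 0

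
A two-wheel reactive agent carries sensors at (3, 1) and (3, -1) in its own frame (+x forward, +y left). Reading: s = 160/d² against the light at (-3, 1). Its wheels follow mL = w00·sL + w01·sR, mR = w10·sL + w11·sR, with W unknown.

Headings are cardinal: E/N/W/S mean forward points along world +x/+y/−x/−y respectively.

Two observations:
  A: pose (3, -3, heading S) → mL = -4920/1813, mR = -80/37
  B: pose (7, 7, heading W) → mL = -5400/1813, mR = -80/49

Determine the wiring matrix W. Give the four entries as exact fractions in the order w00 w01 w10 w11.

-1 -1/2 0 -1

obs A: pose=(3,-3,S) → sL=80/49, sR=80/37, mL=-4920/1813, mR=-80/37
obs B: pose=(7,7,W) → sL=80/37, sR=80/49, mL=-5400/1813, mR=-80/49
sensor matrix S = [[80/49, 80/37], [80/37, 80/49]]; det S = -6604800/3286969
solve [mL_A; mL_B] = S·[w00; w01] and [mR_A; mR_B] = S·[w10; w11]:
  w00 = -1, w01 = -1/2, w10 = 0, w11 = -1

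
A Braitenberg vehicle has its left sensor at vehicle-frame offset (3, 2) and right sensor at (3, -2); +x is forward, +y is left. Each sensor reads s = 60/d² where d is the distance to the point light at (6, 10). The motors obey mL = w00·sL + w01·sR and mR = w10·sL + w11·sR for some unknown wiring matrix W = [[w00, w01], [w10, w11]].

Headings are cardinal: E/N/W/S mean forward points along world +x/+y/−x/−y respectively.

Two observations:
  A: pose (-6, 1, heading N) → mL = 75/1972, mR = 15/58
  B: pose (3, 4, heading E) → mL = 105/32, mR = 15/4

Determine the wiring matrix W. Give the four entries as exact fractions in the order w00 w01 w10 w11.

obs A: pose=(-6,1,N) → sL=15/58, sR=15/34, mL=75/1972, mR=15/58
obs B: pose=(3,4,E) → sL=15/4, sR=15/16, mL=105/32, mR=15/4
sensor matrix S = [[15/58, 15/34], [15/4, 15/16]]; det S = -22275/15776
solve [mL_A; mL_B] = S·[w00; w01] and [mR_A; mR_B] = S·[w10; w11]:
  w00 = 1, w01 = -1/2, w10 = 1, w11 = 0

1 -1/2 1 0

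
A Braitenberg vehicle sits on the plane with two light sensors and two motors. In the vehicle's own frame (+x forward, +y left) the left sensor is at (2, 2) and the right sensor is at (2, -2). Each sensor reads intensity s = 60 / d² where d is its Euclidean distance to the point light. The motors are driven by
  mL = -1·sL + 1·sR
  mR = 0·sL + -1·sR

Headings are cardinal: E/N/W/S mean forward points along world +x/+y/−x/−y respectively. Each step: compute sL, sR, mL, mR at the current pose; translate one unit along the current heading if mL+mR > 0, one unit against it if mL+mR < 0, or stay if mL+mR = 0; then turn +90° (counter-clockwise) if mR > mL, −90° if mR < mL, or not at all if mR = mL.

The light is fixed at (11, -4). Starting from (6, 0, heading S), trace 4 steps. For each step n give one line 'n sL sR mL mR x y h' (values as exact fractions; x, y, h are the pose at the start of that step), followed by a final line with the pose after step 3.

n=0: pose=(6,0,S); sL=60/13, sR=60/53; mL=-2400/689, mR=-60/53; mL+mR=-60/13 → advance -1; mR−mL=1620/689 → turn +1·90°
n=1: pose=(6,1,E); sL=30/29, sR=10/3; mL=200/87, mR=-10/3; mL+mR=-30/29 → advance -1; mR−mL=-490/87 → turn -1·90°
n=2: pose=(5,1,S); sL=12/5, sR=60/73; mL=-576/365, mR=-60/73; mL+mR=-12/5 → advance -1; mR−mL=276/365 → turn +1·90°
n=3: pose=(5,2,E); sL=3/4, sR=15/8; mL=9/8, mR=-15/8; mL+mR=-3/4 → advance -1; mR−mL=-3 → turn -1·90°

0 60/13 60/53 -2400/689 -60/53 6 0 S
1 30/29 10/3 200/87 -10/3 6 1 E
2 12/5 60/73 -576/365 -60/73 5 1 S
3 3/4 15/8 9/8 -15/8 5 2 E
final 4 2 S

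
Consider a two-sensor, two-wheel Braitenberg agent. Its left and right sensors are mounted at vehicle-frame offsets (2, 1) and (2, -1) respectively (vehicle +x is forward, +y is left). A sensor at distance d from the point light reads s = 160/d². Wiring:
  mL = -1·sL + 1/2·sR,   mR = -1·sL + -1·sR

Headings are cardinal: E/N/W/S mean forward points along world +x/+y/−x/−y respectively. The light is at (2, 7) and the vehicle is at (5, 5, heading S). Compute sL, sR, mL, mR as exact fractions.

left sensor world pos  = (6, 3); dL² = 32
right sensor world pos = (4, 3); dR² = 20
sL = 160/32 = 5
sR = 160/20 = 8
mL = -1·sL + 1/2·sR = -1
mR = -1·sL + -1·sR = -13

5 8 -1 -13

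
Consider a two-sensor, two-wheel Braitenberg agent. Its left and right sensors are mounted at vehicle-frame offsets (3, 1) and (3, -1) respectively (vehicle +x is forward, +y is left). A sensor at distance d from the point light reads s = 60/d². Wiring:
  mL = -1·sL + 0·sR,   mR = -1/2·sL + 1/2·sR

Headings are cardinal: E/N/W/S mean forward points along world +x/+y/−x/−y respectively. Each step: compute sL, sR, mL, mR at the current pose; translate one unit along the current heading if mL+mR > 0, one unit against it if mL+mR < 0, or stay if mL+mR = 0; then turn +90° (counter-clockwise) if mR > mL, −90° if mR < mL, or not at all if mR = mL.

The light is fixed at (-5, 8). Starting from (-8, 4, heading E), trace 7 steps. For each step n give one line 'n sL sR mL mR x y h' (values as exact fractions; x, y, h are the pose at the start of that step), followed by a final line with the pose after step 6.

n=0: pose=(-8,4,E); sL=20/3, sR=12/5; mL=-20/3, mR=-32/15; mL+mR=-44/5 → advance -1; mR−mL=68/15 → turn +1·90°
n=1: pose=(-9,4,N); sL=30/13, sR=6; mL=-30/13, mR=24/13; mL+mR=-6/13 → advance -1; mR−mL=54/13 → turn +1·90°
n=2: pose=(-9,3,W); sL=12/17, sR=12/13; mL=-12/17, mR=24/221; mL+mR=-132/221 → advance -1; mR−mL=180/221 → turn +1·90°
n=3: pose=(-8,3,S); sL=15/17, sR=3/4; mL=-15/17, mR=-9/136; mL+mR=-129/136 → advance -1; mR−mL=111/136 → turn +1·90°
n=4: pose=(-8,4,E); sL=20/3, sR=12/5; mL=-20/3, mR=-32/15; mL+mR=-44/5 → advance -1; mR−mL=68/15 → turn +1·90°
n=5: pose=(-9,4,N); sL=30/13, sR=6; mL=-30/13, mR=24/13; mL+mR=-6/13 → advance -1; mR−mL=54/13 → turn +1·90°
n=6: pose=(-9,3,W); sL=12/17, sR=12/13; mL=-12/17, mR=24/221; mL+mR=-132/221 → advance -1; mR−mL=180/221 → turn +1·90°

0 20/3 12/5 -20/3 -32/15 -8 4 E
1 30/13 6 -30/13 24/13 -9 4 N
2 12/17 12/13 -12/17 24/221 -9 3 W
3 15/17 3/4 -15/17 -9/136 -8 3 S
4 20/3 12/5 -20/3 -32/15 -8 4 E
5 30/13 6 -30/13 24/13 -9 4 N
6 12/17 12/13 -12/17 24/221 -9 3 W
final -8 3 S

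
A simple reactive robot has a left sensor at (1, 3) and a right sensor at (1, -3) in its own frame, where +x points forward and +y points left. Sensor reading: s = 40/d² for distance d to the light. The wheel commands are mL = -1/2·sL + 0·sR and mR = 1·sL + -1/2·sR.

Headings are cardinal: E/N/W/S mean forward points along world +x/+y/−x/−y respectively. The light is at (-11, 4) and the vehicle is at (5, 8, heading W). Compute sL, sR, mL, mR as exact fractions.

left sensor world pos  = (4, 5); dL² = 226
right sensor world pos = (4, 11); dR² = 274
sL = 40/226 = 20/113
sR = 40/274 = 20/137
mL = -1/2·sL + 0·sR = -10/113
mR = 1·sL + -1/2·sR = 1610/15481

20/113 20/137 -10/113 1610/15481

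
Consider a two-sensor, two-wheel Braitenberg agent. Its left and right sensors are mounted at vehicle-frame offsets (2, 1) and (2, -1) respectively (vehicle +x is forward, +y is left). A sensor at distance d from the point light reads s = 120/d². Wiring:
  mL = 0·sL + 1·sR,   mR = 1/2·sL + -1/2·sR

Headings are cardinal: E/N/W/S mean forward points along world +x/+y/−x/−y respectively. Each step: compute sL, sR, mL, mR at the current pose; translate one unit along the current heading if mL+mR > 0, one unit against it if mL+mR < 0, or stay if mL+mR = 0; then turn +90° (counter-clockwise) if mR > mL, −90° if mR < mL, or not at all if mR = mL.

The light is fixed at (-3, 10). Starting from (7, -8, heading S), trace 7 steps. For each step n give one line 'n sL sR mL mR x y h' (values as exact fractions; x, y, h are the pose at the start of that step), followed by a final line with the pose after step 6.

n=0: pose=(7,-8,S); sL=120/521, sR=120/481; mL=120/481, mR=-2400/250601; mL+mR=60120/250601 → advance +1; mR−mL=-64920/250601 → turn -1·90°
n=1: pose=(7,-9,W); sL=15/58, sR=30/97; mL=30/97, mR=-285/11252; mL+mR=3195/11252 → advance +1; mR−mL=-3765/11252 → turn -1·90°
n=2: pose=(6,-9,N); sL=120/353, sR=120/389; mL=120/389, mR=2160/137317; mL+mR=44520/137317 → advance +1; mR−mL=-40200/137317 → turn -1·90°
n=3: pose=(6,-8,E); sL=12/41, sR=60/241; mL=60/241, mR=216/9881; mL+mR=2676/9881 → advance +1; mR−mL=-2244/9881 → turn -1·90°
n=4: pose=(7,-8,S); sL=120/521, sR=120/481; mL=120/481, mR=-2400/250601; mL+mR=60120/250601 → advance +1; mR−mL=-64920/250601 → turn -1·90°
n=5: pose=(7,-9,W); sL=15/58, sR=30/97; mL=30/97, mR=-285/11252; mL+mR=3195/11252 → advance +1; mR−mL=-3765/11252 → turn -1·90°
n=6: pose=(6,-9,N); sL=120/353, sR=120/389; mL=120/389, mR=2160/137317; mL+mR=44520/137317 → advance +1; mR−mL=-40200/137317 → turn -1·90°

0 120/521 120/481 120/481 -2400/250601 7 -8 S
1 15/58 30/97 30/97 -285/11252 7 -9 W
2 120/353 120/389 120/389 2160/137317 6 -9 N
3 12/41 60/241 60/241 216/9881 6 -8 E
4 120/521 120/481 120/481 -2400/250601 7 -8 S
5 15/58 30/97 30/97 -285/11252 7 -9 W
6 120/353 120/389 120/389 2160/137317 6 -9 N
final 6 -8 E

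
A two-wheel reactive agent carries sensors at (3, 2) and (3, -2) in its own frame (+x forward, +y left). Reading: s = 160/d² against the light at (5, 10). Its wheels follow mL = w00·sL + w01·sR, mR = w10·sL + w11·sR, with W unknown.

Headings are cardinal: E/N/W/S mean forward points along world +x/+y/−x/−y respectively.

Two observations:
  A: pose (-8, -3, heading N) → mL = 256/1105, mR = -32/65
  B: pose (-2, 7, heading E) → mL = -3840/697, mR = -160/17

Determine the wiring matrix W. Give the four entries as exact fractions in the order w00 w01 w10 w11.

obs A: pose=(-8,-3,N) → sL=32/65, sR=160/221, mL=256/1105, mR=-32/65
obs B: pose=(-2,7,E) → sL=160/17, sR=160/41, mL=-3840/697, mR=-160/17
sensor matrix S = [[32/65, 160/221], [160/17, 160/41]]; det S = -753664/154037
solve [mL_A; mL_B] = S·[w00; w01] and [mR_A; mR_B] = S·[w10; w11]:
  w00 = -1, w01 = 1, w10 = -1, w11 = 0

-1 1 -1 0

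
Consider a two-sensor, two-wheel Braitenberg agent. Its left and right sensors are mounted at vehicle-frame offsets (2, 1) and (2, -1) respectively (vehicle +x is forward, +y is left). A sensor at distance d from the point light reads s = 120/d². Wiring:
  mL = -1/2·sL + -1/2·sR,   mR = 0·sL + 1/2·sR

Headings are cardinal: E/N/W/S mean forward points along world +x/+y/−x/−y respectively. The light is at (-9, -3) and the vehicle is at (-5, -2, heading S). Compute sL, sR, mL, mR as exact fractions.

60/13 12 -108/13 6

left sensor world pos  = (-4, -4); dL² = 26
right sensor world pos = (-6, -4); dR² = 10
sL = 120/26 = 60/13
sR = 120/10 = 12
mL = -1/2·sL + -1/2·sR = -108/13
mR = 0·sL + 1/2·sR = 6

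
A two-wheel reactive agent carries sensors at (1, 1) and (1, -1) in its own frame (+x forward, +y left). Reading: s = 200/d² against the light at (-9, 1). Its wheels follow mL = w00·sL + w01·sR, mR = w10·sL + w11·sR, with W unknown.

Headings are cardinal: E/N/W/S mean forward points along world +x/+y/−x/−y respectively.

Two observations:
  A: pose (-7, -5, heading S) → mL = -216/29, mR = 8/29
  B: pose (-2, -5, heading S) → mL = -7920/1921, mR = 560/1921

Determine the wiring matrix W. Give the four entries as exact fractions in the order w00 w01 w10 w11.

-1 -1 -1/2 1/2

obs A: pose=(-7,-5,S) → sL=100/29, sR=4, mL=-216/29, mR=8/29
obs B: pose=(-2,-5,S) → sL=200/113, sR=40/17, mL=-7920/1921, mR=560/1921
sensor matrix S = [[100/29, 4], [200/113, 40/17]]; det S = 57600/55709
solve [mL_A; mL_B] = S·[w00; w01] and [mR_A; mR_B] = S·[w10; w11]:
  w00 = -1, w01 = -1, w10 = -1/2, w11 = 1/2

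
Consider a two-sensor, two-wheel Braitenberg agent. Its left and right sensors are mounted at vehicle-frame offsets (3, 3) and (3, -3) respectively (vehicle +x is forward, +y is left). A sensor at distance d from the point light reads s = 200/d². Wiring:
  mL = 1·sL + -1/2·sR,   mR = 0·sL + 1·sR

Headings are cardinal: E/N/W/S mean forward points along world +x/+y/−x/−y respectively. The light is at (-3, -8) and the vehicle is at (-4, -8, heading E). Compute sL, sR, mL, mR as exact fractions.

left sensor world pos  = (-1, -5); dL² = 13
right sensor world pos = (-1, -11); dR² = 13
sL = 200/13 = 200/13
sR = 200/13 = 200/13
mL = 1·sL + -1/2·sR = 100/13
mR = 0·sL + 1·sR = 200/13

200/13 200/13 100/13 200/13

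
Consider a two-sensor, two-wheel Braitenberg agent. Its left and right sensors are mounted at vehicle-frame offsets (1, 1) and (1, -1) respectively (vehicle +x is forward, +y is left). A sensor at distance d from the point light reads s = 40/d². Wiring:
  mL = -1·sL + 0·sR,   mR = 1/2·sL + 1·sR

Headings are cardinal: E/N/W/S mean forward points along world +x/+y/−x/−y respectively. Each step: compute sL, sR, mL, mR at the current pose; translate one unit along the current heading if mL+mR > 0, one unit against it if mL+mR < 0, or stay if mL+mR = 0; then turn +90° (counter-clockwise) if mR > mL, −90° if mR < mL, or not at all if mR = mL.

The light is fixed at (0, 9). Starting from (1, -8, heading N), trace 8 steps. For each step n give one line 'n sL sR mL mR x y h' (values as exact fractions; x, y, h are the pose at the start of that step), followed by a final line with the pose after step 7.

0 5/32 2/13 -5/32 193/832 1 -8 N
1 40/289 8/45 -40/289 3212/13005 1 -7 W
2 4/29 4/29 -4/29 6/29 0 -7 S
3 40/257 8/65 -40/257 3356/16705 0 -8 E
4 5/32 2/13 -5/32 193/832 1 -8 N
5 40/289 8/45 -40/289 3212/13005 1 -7 W
6 4/29 4/29 -4/29 6/29 0 -7 S
7 40/257 8/65 -40/257 3356/16705 0 -8 E
final 1 -8 N

n=0: pose=(1,-8,N); sL=5/32, sR=2/13; mL=-5/32, mR=193/832; mL+mR=63/832 → advance +1; mR−mL=323/832 → turn +1·90°
n=1: pose=(1,-7,W); sL=40/289, sR=8/45; mL=-40/289, mR=3212/13005; mL+mR=1412/13005 → advance +1; mR−mL=5012/13005 → turn +1·90°
n=2: pose=(0,-7,S); sL=4/29, sR=4/29; mL=-4/29, mR=6/29; mL+mR=2/29 → advance +1; mR−mL=10/29 → turn +1·90°
n=3: pose=(0,-8,E); sL=40/257, sR=8/65; mL=-40/257, mR=3356/16705; mL+mR=756/16705 → advance +1; mR−mL=5956/16705 → turn +1·90°
n=4: pose=(1,-8,N); sL=5/32, sR=2/13; mL=-5/32, mR=193/832; mL+mR=63/832 → advance +1; mR−mL=323/832 → turn +1·90°
n=5: pose=(1,-7,W); sL=40/289, sR=8/45; mL=-40/289, mR=3212/13005; mL+mR=1412/13005 → advance +1; mR−mL=5012/13005 → turn +1·90°
n=6: pose=(0,-7,S); sL=4/29, sR=4/29; mL=-4/29, mR=6/29; mL+mR=2/29 → advance +1; mR−mL=10/29 → turn +1·90°
n=7: pose=(0,-8,E); sL=40/257, sR=8/65; mL=-40/257, mR=3356/16705; mL+mR=756/16705 → advance +1; mR−mL=5956/16705 → turn +1·90°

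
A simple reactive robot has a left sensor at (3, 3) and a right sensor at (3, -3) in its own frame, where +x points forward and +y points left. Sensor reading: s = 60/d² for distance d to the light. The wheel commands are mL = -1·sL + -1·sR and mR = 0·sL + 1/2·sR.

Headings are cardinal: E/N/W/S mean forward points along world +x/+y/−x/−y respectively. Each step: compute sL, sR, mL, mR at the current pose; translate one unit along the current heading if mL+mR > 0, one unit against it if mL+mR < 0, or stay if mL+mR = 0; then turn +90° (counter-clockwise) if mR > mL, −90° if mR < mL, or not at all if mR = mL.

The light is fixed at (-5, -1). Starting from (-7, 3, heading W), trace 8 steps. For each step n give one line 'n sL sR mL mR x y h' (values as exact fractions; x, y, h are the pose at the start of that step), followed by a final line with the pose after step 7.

0 30/13 30/37 -1500/481 15/37 -7 3 W
1 12 60/17 -264/17 30/17 -6 3 S
2 15/17 15/2 -285/34 15/4 -6 4 E
3 60/89 12/13 -1848/1157 6/13 -7 4 N
4 30/13 30/37 -1500/481 15/37 -7 3 W
5 12 60/17 -264/17 30/17 -6 3 S
6 15/17 15/2 -285/34 15/4 -6 4 E
7 60/89 12/13 -1848/1157 6/13 -7 4 N
final -7 3 W

n=0: pose=(-7,3,W); sL=30/13, sR=30/37; mL=-1500/481, mR=15/37; mL+mR=-1305/481 → advance -1; mR−mL=1695/481 → turn +1·90°
n=1: pose=(-6,3,S); sL=12, sR=60/17; mL=-264/17, mR=30/17; mL+mR=-234/17 → advance -1; mR−mL=294/17 → turn +1·90°
n=2: pose=(-6,4,E); sL=15/17, sR=15/2; mL=-285/34, mR=15/4; mL+mR=-315/68 → advance -1; mR−mL=825/68 → turn +1·90°
n=3: pose=(-7,4,N); sL=60/89, sR=12/13; mL=-1848/1157, mR=6/13; mL+mR=-1314/1157 → advance -1; mR−mL=2382/1157 → turn +1·90°
n=4: pose=(-7,3,W); sL=30/13, sR=30/37; mL=-1500/481, mR=15/37; mL+mR=-1305/481 → advance -1; mR−mL=1695/481 → turn +1·90°
n=5: pose=(-6,3,S); sL=12, sR=60/17; mL=-264/17, mR=30/17; mL+mR=-234/17 → advance -1; mR−mL=294/17 → turn +1·90°
n=6: pose=(-6,4,E); sL=15/17, sR=15/2; mL=-285/34, mR=15/4; mL+mR=-315/68 → advance -1; mR−mL=825/68 → turn +1·90°
n=7: pose=(-7,4,N); sL=60/89, sR=12/13; mL=-1848/1157, mR=6/13; mL+mR=-1314/1157 → advance -1; mR−mL=2382/1157 → turn +1·90°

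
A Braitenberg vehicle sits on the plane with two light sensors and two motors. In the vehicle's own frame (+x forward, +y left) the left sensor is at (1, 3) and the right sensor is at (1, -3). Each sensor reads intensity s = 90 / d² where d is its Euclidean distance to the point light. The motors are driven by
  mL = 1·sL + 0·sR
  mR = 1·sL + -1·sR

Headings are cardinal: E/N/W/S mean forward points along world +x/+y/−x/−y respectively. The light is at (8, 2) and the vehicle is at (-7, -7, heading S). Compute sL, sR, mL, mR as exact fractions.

left sensor world pos  = (-4, -8); dL² = 244
right sensor world pos = (-10, -8); dR² = 424
sL = 90/244 = 45/122
sR = 90/424 = 45/212
mL = 1·sL + 0·sR = 45/122
mR = 1·sL + -1·sR = 2025/12932

45/122 45/212 45/122 2025/12932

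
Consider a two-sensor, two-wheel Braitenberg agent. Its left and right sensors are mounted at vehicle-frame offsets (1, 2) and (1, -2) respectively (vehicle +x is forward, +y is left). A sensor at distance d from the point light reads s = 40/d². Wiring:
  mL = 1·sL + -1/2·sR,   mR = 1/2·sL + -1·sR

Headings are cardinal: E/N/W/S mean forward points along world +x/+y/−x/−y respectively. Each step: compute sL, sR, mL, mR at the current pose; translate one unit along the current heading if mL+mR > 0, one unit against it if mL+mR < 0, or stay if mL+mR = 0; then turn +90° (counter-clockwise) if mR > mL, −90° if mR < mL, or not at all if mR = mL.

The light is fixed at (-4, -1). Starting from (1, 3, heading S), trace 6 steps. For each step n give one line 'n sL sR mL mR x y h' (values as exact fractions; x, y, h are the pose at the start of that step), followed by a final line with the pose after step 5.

n=0: pose=(1,3,S); sL=20/29, sR=20/9; mL=-110/261, mR=-490/261; mL+mR=-200/87 → advance -1; mR−mL=-380/261 → turn -1·90°
n=1: pose=(1,4,W); sL=8/5, sR=8/13; mL=84/65, mR=12/65; mL+mR=96/65 → advance +1; mR−mL=-72/65 → turn -1·90°
n=2: pose=(0,4,N); sL=1, sR=5/9; mL=13/18, mR=-1/18; mL+mR=2/3 → advance +1; mR−mL=-7/9 → turn -1·90°
n=3: pose=(0,5,E); sL=40/89, sR=40/41; mL=-140/3649, mR=-2740/3649; mL+mR=-2880/3649 → advance -1; mR−mL=-2600/3649 → turn -1·90°
n=4: pose=(-1,5,S); sL=4/5, sR=20/13; mL=2/65, mR=-74/65; mL+mR=-72/65 → advance -1; mR−mL=-76/65 → turn -1·90°
n=5: pose=(-1,6,W); sL=40/29, sR=8/17; mL=564/493, mR=108/493; mL+mR=672/493 → advance +1; mR−mL=-456/493 → turn -1·90°

0 20/29 20/9 -110/261 -490/261 1 3 S
1 8/5 8/13 84/65 12/65 1 4 W
2 1 5/9 13/18 -1/18 0 4 N
3 40/89 40/41 -140/3649 -2740/3649 0 5 E
4 4/5 20/13 2/65 -74/65 -1 5 S
5 40/29 8/17 564/493 108/493 -1 6 W
final -2 6 N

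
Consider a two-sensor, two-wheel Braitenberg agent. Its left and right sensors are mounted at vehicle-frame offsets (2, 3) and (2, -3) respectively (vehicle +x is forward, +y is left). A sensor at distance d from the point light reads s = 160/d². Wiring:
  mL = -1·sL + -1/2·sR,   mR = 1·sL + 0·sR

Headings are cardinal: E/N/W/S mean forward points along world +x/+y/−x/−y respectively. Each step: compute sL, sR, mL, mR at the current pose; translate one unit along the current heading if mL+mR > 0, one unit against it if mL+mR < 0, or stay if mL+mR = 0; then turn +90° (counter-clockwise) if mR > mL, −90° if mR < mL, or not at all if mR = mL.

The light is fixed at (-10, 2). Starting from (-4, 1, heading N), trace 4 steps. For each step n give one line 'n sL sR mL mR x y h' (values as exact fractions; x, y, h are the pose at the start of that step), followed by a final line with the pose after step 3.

n=0: pose=(-4,1,N); sL=16, sR=80/41; mL=-696/41, mR=16; mL+mR=-40/41 → advance -1; mR−mL=1352/41 → turn +1·90°
n=1: pose=(-4,0,W); sL=160/41, sR=160/17; mL=-6000/697, mR=160/41; mL+mR=-80/17 → advance -1; mR−mL=8720/697 → turn +1·90°
n=2: pose=(-3,0,S); sL=40/29, sR=5; mL=-225/58, mR=40/29; mL+mR=-5/2 → advance -1; mR−mL=305/58 → turn +1·90°
n=3: pose=(-3,1,E); sL=32/17, sR=160/97; mL=-4464/1649, mR=32/17; mL+mR=-80/97 → advance -1; mR−mL=7568/1649 → turn +1·90°

0 16 80/41 -696/41 16 -4 1 N
1 160/41 160/17 -6000/697 160/41 -4 0 W
2 40/29 5 -225/58 40/29 -3 0 S
3 32/17 160/97 -4464/1649 32/17 -3 1 E
final -4 1 N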